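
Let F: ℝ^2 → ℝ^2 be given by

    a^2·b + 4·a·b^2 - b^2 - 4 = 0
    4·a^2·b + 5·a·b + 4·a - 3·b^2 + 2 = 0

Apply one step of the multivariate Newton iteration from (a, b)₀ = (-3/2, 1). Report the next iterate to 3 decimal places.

At (-3/2, 1): F = (-8.750, -5.500).
Jacobian J = [[2·a·b + 4·b^2, a^2 + 8·a·b - 2·b], [8·a·b + 5·b + 4, 4·a^2 + 5·a - 6·b]].
At the point, J = [[1.000, -11.750], [-3.000, -4.500]] (det J = -39.750).
Solving J·Δ = −F gives Δ = (-0.635, -0.799).
Then the next iterate is (a, b)₁ = (-2.135, 0.201).

(-2.135, 0.201)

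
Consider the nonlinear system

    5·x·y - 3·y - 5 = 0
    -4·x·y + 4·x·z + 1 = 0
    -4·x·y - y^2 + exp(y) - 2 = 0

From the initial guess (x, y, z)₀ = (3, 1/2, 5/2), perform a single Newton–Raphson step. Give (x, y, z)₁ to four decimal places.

(18.5005, -2.8126, -13.2296)

At (3, 1/2, 5/2): F = (1.0000, 25.0000, -6.601279).
Jacobian J = [[5·y, 5·x - 3, 0], [-4·y + 4·z, -4·x, 4·x], [-4·y, -4·x - 2·y + exp(y), 0]].
At the point, J = [[2.5000, 12.0000, 0.0000], [8.0000, -12.0000, 12.0000], [-2.0000, -11.351279, 0.0000]] (det J = 52.538362).
Solving J·Δ = −F gives Δ = (15.5005, -3.3126, -15.7296).
Then the next iterate is (x, y, z)₁ = (18.5005, -2.8126, -13.2296).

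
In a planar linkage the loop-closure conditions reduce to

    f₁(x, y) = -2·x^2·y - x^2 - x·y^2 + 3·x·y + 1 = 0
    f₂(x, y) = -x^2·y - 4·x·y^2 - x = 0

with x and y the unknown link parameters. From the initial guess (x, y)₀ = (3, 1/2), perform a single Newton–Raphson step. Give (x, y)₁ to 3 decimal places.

(2.081, 0.219)

At (3, 1/2): F = (-13.250, -10.500).
Jacobian J = [[-4·x·y - 2·x - y^2 + 3·y, -2·x^2 - 2·x·y + 3·x], [-2·x·y - 4·y^2 - 1, -x^2 - 8·x·y]].
At the point, J = [[-10.750, -12.000], [-5.000, -21.000]] (det J = 165.750).
Solving J·Δ = −F gives Δ = (-0.919, -0.281).
Then the next iterate is (x, y)₁ = (2.081, 0.219).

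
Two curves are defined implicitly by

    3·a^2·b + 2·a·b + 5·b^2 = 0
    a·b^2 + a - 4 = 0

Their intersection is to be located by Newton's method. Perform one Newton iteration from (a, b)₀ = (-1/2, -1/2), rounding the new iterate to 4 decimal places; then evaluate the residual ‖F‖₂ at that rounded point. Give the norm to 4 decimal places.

At (-1/2, -1/2): F = (1.3750, -4.6250).
Jacobian J = [[6·a·b + 2·b, 3·a^2 + 2·a + 10·b], [b^2 + 1, 2·a·b]].
At the point, J = [[0.5000, -5.2500], [1.2500, 0.5000]] (det J = 6.8125).
Solving J·Δ = −F gives Δ = (3.4633, 0.5917).
Then the next iterate is (a, b)₁ = (2.9633, 0.0917).
Re-evaluating at (2.9633, 0.0917): F = (3.001207, -1.011782), so ‖F‖₂ = 3.1672.

3.1672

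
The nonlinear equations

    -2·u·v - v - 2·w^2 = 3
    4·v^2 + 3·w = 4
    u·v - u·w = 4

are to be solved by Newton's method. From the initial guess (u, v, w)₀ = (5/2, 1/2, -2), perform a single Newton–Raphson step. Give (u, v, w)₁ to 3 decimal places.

At (5/2, 1/2, -2): F = (-14.000, -9.000, 2.250).
Jacobian J = [[-2·v, -2·u - 1, -4·w], [0, 8·v, 3], [v - w, u, -u]].
At the point, J = [[-1.000, -6.000, 8.000], [0.000, 4.000, 3.000], [2.500, 2.500, -2.500]] (det J = -107.500).
Solving J·Δ = −F gives Δ = (0.814, 0.551, 2.265).
Then the next iterate is (u, v, w)₁ = (3.314, 1.051, 0.265).

(3.314, 1.051, 0.265)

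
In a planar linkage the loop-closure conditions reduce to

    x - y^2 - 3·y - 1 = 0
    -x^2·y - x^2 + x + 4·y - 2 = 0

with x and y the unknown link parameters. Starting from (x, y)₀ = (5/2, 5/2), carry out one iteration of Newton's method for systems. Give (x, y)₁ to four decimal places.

(2.0275, 0.9097)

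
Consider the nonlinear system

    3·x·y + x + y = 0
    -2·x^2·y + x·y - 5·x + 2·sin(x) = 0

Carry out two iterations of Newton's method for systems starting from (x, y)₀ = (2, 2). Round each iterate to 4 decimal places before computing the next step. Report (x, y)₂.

At (2, 2): F = (16.0000, -20.181405).
Jacobian J = [[3·y + 1, 3·x + 1], [-4·x·y + y + 2·cos(x) - 5, -2·x^2 + x]].
At the point, J = [[7.0000, 7.0000], [-19.832294, -6.0000]] (det J = 96.826056).
Solving J·Δ = −F gives Δ = (-0.4675, -1.8182).
Then the next iterate is (x, y)₁ = (1.5325, 0.1818).
Round to (1.5325, 0.1818) and repeat: F = (2.550126, -6.239293), J = [[1.5454, 5.5975], [-5.856060, -3.164613]].
Δ = (-0.9629, -0.1897), so (x, y)₂ = (0.5696, -0.0079).

(0.5696, -0.0079)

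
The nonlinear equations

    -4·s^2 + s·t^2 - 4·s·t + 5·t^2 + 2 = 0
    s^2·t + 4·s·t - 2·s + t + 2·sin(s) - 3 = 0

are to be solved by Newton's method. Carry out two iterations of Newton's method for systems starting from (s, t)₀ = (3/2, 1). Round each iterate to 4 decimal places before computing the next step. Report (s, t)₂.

At (3/2, 1): F = (-6.5000, 5.244990).
Jacobian J = [[-8·s + t^2 - 4·t, 2·s·t - 4·s + 10·t], [2·s·t + 4·t + 2·cos(s) - 2, s^2 + 4·s + 1]].
At the point, J = [[-15.0000, 7.0000], [5.141474, 9.2500]] (det J = -174.740321).
Solving J·Δ = −F gives Δ = (-0.5542, -0.2590).
Then the next iterate is (s, t)₁ = (0.9458, 0.7410).
Round to (0.9458, 0.7410) and repeat: F = (-1.116776, 0.937534), J = [[-9.981319, 5.028476], [3.535864, 5.677738]].
Δ = (-0.1485, -0.0727), so (s, t)₂ = (0.7973, 0.6683).

(0.7973, 0.6683)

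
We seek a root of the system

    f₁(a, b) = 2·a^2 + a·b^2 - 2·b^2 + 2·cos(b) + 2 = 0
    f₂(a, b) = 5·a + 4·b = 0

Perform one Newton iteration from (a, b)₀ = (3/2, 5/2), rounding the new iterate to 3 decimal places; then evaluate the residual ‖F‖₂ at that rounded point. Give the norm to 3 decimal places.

3.626

At (3/2, 5/2): F = (1.77271, 17.500).
Jacobian J = [[4·a + b^2, 2·a·b - 4·b - 2·sin(b)], [5, 4]].
At the point, J = [[12.250, -3.69694], [5.000, 4.000]] (det J = 67.48472).
Solving J·Δ = −F gives Δ = (-1.064, -3.045).
Then the next iterate is (a, b)₁ = (0.436, -0.545).
Re-evaluating at (0.436, -0.545): F = (3.62590, 0.000), so ‖F‖₂ = 3.626.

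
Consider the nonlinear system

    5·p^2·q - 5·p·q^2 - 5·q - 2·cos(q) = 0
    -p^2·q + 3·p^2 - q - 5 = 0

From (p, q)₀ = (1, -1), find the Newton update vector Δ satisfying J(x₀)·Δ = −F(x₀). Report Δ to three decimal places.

At (1, -1): F = (-6.08060, 0.000).
Jacobian J = [[10·p·q - 5·q^2, 5·p^2 - 10·p·q + 2·sin(q) - 5], [-2·p·q + 6·p, -p^2 - 1]].
At the point, J = [[-15.000, 8.31706], [8.000, -2.000]] (det J = -36.53646).
Solving J·Δ = −F gives Δ = (0.333, 1.331).

(0.333, 1.331)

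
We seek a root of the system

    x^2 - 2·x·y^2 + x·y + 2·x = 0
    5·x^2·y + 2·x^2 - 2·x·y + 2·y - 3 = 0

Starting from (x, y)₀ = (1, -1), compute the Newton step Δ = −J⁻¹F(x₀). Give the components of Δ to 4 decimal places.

(-1.2000, 0.2400)

At (1, -1): F = (0.0000, -6.0000).
Jacobian J = [[2·x - 2·y^2 + y + 2, -4·x·y + x], [10·x·y + 4·x - 2·y, 5·x^2 - 2·x + 2]].
At the point, J = [[1.0000, 5.0000], [-4.0000, 5.0000]] (det J = 25.0000).
Solving J·Δ = −F gives Δ = (-1.2000, 0.2400).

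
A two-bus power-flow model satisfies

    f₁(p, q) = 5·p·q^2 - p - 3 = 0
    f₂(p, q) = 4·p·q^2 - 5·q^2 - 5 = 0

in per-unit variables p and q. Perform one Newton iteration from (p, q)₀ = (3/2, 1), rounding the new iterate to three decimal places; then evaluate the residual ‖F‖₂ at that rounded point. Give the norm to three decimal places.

At (3/2, 1): F = (3.000, -4.000).
Jacobian J = [[5·q^2 - 1, 10·p·q], [4·q^2, 8·p·q - 10·q]].
At the point, J = [[4.000, 15.000], [4.000, 2.000]] (det J = -52.000).
Solving J·Δ = −F gives Δ = (1.269, -0.538).
Then the next iterate is (p, q)₁ = (2.769, 0.462).
Re-evaluating at (2.769, 0.462): F = (-2.81387, -3.70311), so ‖F‖₂ = 4.651.

4.651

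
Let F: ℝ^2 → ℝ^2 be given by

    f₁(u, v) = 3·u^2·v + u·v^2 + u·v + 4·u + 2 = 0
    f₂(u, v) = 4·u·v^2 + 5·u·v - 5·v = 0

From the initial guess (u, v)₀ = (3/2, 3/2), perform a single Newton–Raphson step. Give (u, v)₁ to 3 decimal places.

(0.315, 1.612)

At (3/2, 3/2): F = (23.750, 17.250).
Jacobian J = [[6·u·v + v^2 + v + 4, 3·u^2 + 2·u·v + u], [4·v^2 + 5·v, 8·u·v + 5·u - 5]].
At the point, J = [[21.250, 12.750], [16.500, 20.500]] (det J = 225.250).
Solving J·Δ = −F gives Δ = (-1.185, 0.112).
Then the next iterate is (u, v)₁ = (0.315, 1.612).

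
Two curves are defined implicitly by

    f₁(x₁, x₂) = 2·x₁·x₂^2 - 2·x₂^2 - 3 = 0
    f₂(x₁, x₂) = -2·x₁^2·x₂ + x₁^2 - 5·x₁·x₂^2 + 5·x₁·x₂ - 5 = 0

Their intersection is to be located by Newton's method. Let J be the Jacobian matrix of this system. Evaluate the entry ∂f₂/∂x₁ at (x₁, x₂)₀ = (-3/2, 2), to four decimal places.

-1.0000

∂f₂/∂x₁ = -4·x₁·x₂ + 2·x₁ - 5·x₂^2 + 5·x₂.
At (-3/2, 2) this is -1.0000.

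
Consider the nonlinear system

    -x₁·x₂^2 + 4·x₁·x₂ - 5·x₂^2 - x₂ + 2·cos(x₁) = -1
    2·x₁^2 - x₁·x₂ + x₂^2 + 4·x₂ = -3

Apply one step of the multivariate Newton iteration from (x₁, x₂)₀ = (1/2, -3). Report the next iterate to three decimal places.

(0.990, -1.221)

At (1/2, -3): F = (-49.74483, 2.000).
Jacobian J = [[-x₂^2 + 4·x₂ - 2·sin(x₁), -2·x₁·x₂ + 4·x₁ - 10·x₂ - 1], [4·x₁ - x₂, -x₁ + 2·x₂ + 4]].
At the point, J = [[-21.95885, 34.000], [5.000, -2.500]] (det J = -115.10287).
Solving J·Δ = −F gives Δ = (0.490, 1.779).
Then the next iterate is (x₁, x₂)₁ = (0.990, -1.221).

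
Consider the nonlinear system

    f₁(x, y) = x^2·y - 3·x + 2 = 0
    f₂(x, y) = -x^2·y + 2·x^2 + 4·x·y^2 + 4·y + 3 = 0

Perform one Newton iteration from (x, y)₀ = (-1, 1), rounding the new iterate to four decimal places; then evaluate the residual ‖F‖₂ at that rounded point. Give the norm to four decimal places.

23.4424

At (-1, 1): F = (6.0000, 4.0000).
Jacobian J = [[2·x·y - 3, x^2], [-2·x·y + 4·x + 4·y^2, -x^2 + 8·x·y + 4]].
At the point, J = [[-5.0000, 1.0000], [2.0000, -5.0000]] (det J = 23.0000).
Solving J·Δ = −F gives Δ = (1.4783, 1.3913).
Then the next iterate is (x, y)₁ = (0.4783, 2.3913).
Re-evaluating at (0.4783, 2.3913): F = (1.112160, 23.415964), so ‖F‖₂ = 23.4424.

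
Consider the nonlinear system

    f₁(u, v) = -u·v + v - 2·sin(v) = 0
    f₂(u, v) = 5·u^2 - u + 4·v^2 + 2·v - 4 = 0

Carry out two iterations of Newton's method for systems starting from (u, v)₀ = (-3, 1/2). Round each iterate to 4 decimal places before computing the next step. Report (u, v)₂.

(-0.8802, 0.4019)

At (-3, 1/2): F = (1.041149, 46.0000).
Jacobian J = [[-v, -u - 2·cos(v) + 1], [10·u - 1, 8·v + 2]].
At the point, J = [[-0.5000, 2.244835], [-31.0000, 6.0000]] (det J = 66.589881).
Solving J·Δ = −F gives Δ = (1.4569, -0.1393).
Then the next iterate is (u, v)₁ = (-1.5431, 0.3607).
Round to (-1.5431, 0.3607) and repeat: F = (0.211438, 10.690706), J = [[-0.3607, 0.671800], [-16.4310, 4.8856]].
Δ = (0.6629, 0.0412), so (u, v)₂ = (-0.8802, 0.4019).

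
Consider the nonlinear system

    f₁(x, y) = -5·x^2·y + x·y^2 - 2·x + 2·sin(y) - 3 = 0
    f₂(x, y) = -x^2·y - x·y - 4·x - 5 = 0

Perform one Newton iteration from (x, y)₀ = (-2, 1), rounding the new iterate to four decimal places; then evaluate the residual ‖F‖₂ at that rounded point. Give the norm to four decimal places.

At (-2, 1): F = (-19.317058, 1.0000).
Jacobian J = [[-10·x·y + y^2 - 2, -5·x^2 + 2·x·y + 2·cos(y)], [-2·x·y - y - 4, -x^2 - x]].
At the point, J = [[19.0000, -22.919395], [-1.0000, -2.0000]] (det J = -60.919395).
Solving J·Δ = −F gives Δ = (1.0104, -0.0052).
Then the next iterate is (x, y)₁ = (-0.9896, 0.9948).
Re-evaluating at (-0.9896, 0.9948): F = (-5.193914, -1.031362), so ‖F‖₂ = 5.2953.

5.2953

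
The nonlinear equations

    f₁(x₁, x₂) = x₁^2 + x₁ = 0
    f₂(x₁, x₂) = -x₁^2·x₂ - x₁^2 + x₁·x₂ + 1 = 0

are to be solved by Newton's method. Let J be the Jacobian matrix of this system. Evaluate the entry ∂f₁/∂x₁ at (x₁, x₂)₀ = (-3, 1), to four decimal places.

-5.0000

∂f₁/∂x₁ = 2·x₁ + 1.
At (-3, 1) this is -5.0000.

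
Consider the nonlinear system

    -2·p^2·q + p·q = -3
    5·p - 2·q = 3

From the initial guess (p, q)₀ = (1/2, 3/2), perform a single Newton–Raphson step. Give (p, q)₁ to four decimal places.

At (1/2, 3/2): F = (3.0000, -3.5000).
Jacobian J = [[-4·p·q + q, -2·p^2 + p], [5, -2]].
At the point, J = [[-1.5000, 0.0000], [5.0000, -2.0000]] (det J = 3.0000).
Solving J·Δ = −F gives Δ = (2.0000, 3.2500).
Then the next iterate is (p, q)₁ = (2.5000, 4.7500).

(2.5000, 4.7500)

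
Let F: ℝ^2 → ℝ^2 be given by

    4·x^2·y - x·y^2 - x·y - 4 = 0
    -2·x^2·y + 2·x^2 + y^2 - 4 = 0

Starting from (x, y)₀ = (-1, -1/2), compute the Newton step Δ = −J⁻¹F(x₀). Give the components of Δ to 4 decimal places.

(-1.9333, 3.6167)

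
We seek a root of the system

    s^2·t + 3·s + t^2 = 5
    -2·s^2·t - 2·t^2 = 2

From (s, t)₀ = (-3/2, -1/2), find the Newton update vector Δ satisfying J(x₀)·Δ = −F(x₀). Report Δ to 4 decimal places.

At (-3/2, -1/2): F = (-10.3750, -0.2500).
Jacobian J = [[2·s·t + 3, s^2 + 2·t], [-4·s·t, -2·s^2 - 4·t]].
At the point, J = [[4.5000, 1.2500], [-3.0000, -2.5000]] (det J = -7.5000).
Solving J·Δ = −F gives Δ = (3.5000, -4.3000).

(3.5000, -4.3000)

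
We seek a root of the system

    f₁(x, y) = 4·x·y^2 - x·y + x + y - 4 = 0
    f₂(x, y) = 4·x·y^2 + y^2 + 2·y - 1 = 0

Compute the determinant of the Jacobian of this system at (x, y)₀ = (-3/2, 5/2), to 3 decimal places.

J = [[4·y^2 - y + 1, 8·x·y - x + 1], [4·y^2, 8·x·y + 2·y + 2]].
At the point, J = [[23.500, -27.500], [25.000, -23.000]].
det J = 147.000.

147.000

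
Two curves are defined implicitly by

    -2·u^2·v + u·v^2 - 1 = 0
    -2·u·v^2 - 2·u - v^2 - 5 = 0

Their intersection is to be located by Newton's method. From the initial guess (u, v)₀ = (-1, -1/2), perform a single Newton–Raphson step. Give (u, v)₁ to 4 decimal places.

(-4.3333, 5.0833)

At (-1, -1/2): F = (-0.2500, -2.7500).
Jacobian J = [[-4·u·v + v^2, -2·u^2 + 2·u·v], [-2·v^2 - 2, -4·u·v - 2·v]].
At the point, J = [[-1.7500, -1.0000], [-2.5000, -1.0000]] (det J = -0.7500).
Solving J·Δ = −F gives Δ = (-3.3333, 5.5833).
Then the next iterate is (u, v)₁ = (-4.3333, 5.0833).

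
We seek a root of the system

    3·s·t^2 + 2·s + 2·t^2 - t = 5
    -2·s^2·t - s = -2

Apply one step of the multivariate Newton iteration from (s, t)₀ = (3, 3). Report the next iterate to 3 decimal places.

At (3, 3): F = (97.000, -55.000).
Jacobian J = [[3·t^2 + 2, 6·s·t + 4·t - 1], [-4·s·t - 1, -2·s^2]].
At the point, J = [[29.000, 65.000], [-37.000, -18.000]] (det J = 1883.000).
Solving J·Δ = −F gives Δ = (-0.971, -1.059).
Then the next iterate is (s, t)₁ = (2.029, 1.941).

(2.029, 1.941)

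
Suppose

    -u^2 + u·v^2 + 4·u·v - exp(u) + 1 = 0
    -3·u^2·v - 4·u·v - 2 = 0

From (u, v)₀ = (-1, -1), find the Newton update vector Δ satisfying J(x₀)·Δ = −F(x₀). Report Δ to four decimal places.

(-0.6274, 1.7452)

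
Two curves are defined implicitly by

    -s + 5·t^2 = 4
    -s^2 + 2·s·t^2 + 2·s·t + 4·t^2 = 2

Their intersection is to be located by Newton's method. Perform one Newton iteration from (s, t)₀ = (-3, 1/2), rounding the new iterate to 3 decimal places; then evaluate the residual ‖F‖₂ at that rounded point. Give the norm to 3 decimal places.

1.439

At (-3, 1/2): F = (0.250, -14.500).
Jacobian J = [[-1, 10·t], [-2·s + 2·t^2 + 2·t, 4·s·t + 2·s + 8·t]].
At the point, J = [[-1.000, 5.000], [7.500, -8.000]] (det J = -29.500).
Solving J·Δ = −F gives Δ = (2.390, 0.428).
Then the next iterate is (s, t)₁ = (-0.610, 0.928).
Re-evaluating at (-0.610, 0.928): F = (0.91592, -1.11017), so ‖F‖₂ = 1.439.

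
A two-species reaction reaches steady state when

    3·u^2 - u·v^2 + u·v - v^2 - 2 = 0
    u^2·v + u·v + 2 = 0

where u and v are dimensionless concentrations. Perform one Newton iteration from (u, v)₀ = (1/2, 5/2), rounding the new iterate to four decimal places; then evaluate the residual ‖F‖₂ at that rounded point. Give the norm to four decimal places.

At (1/2, 5/2): F = (-9.3750, 3.8750).
Jacobian J = [[6·u - v^2 + v, -2·u·v + u - 2·v], [2·u·v + v, u^2 + u]].
At the point, J = [[-0.7500, -7.0000], [5.0000, 0.7500]] (det J = 34.4375).
Solving J·Δ = −F gives Δ = (-0.5835, -1.2768).
Then the next iterate is (u, v)₁ = (-0.0835, 1.2232).
Re-evaluating at (-0.0835, 1.2232): F = (-3.452504, 1.906391), so ‖F‖₂ = 3.9439.

3.9439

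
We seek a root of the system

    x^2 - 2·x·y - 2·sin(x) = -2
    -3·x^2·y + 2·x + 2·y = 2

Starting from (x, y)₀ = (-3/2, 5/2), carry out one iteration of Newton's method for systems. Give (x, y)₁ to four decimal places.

(-1.9210, -3.2243)

At (-3/2, 5/2): F = (13.744990, -16.8750).
Jacobian J = [[2·x - 2·y - 2·cos(x), -2·x], [-6·x·y + 2, -3·x^2 + 2]].
At the point, J = [[-8.141474, 3.0000], [24.5000, -4.7500]] (det J = -34.827997).
Solving J·Δ = −F gives Δ = (-0.4210, -5.7243).
Then the next iterate is (x, y)₁ = (-1.9210, -3.2243).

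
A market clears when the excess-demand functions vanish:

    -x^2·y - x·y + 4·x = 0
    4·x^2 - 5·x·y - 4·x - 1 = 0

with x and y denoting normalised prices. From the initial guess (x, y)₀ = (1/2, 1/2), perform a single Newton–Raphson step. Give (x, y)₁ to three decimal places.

(-0.193, -0.107)

At (1/2, 1/2): F = (1.625, -3.250).
Jacobian J = [[-2·x·y - y + 4, -x^2 - x], [8·x - 5·y - 4, -5·x]].
At the point, J = [[3.000, -0.750], [-2.500, -2.500]] (det J = -9.375).
Solving J·Δ = −F gives Δ = (-0.693, -0.607).
Then the next iterate is (x, y)₁ = (-0.193, -0.107).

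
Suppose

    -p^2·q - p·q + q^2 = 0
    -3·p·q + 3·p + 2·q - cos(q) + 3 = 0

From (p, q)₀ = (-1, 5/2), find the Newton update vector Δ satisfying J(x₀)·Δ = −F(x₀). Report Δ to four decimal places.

At (-1, 5/2): F = (6.2500, 13.301144).
Jacobian J = [[-2·p·q - q, -p^2 - p + 2·q], [-3·q + 3, -3·p + sin(q) + 2]].
At the point, J = [[2.5000, 5.0000], [-4.5000, 5.598472]] (det J = 36.496180).
Solving J·Δ = −F gives Δ = (0.8635, -1.6818).

(0.8635, -1.6818)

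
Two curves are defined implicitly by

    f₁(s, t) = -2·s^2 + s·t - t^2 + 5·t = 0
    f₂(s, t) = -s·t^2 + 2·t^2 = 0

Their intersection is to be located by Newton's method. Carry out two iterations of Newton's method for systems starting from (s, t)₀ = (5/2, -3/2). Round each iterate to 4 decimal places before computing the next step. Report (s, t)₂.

At (5/2, -3/2): F = (-26.0000, -1.1250).
Jacobian J = [[-4·s + t, s - 2·t + 5], [-t^2, -2·s·t + 4·t]].
At the point, J = [[-11.5000, 10.5000], [-2.2500, 1.5000]] (det J = 6.3750).
Solving J·Δ = −F gives Δ = (4.2647, 7.1471).
Then the next iterate is (s, t)₁ = (6.7647, 5.6471).
Round to (6.7647, 5.6471) and repeat: F = (-56.975633, -151.945037), J = [[-21.4117, 0.4705], [-31.889738, -53.813475]].
Δ = (-2.6880, -1.2306), so (s, t)₂ = (4.0767, 4.4165).

(4.0767, 4.4165)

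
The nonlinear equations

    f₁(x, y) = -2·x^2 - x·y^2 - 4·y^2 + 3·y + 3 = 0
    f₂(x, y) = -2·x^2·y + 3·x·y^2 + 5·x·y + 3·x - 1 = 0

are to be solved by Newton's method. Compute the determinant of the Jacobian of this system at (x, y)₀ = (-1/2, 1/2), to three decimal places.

J = [[-4·x - y^2, -2·x·y - 8·y + 3], [-4·x·y + 3·y^2 + 5·y + 3, -2·x^2 + 6·x·y + 5·x]].
At the point, J = [[1.750, -0.500], [7.250, -4.500]].
det J = -4.250.

-4.250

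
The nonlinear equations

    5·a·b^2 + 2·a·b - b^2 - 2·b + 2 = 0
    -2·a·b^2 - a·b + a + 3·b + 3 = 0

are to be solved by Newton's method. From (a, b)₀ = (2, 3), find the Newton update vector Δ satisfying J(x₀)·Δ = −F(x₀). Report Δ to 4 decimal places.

(-9.0377, 6.6415)

At (2, 3): F = (89.0000, -28.0000).
Jacobian J = [[5·b^2 + 2·b, 10·a·b + 2·a - 2·b - 2], [-2·b^2 - b + 1, -4·a·b - a + 3]].
At the point, J = [[51.0000, 56.0000], [-20.0000, -23.0000]] (det J = -53.0000).
Solving J·Δ = −F gives Δ = (-9.0377, 6.6415).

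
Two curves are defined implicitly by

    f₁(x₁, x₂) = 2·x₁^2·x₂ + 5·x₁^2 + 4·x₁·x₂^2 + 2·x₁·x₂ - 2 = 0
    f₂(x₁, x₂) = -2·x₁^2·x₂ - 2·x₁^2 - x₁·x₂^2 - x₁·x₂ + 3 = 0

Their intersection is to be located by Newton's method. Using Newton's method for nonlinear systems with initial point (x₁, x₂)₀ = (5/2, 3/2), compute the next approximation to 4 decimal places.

(2.3355, 0.0380)

At (5/2, 3/2): F = (78.0000, -37.6250).
Jacobian J = [[4·x₁·x₂ + 10·x₁ + 4·x₂^2 + 2·x₂, 2·x₁^2 + 8·x₁·x₂ + 2·x₁], [-4·x₁·x₂ - 4·x₁ - x₂^2 - x₂, -2·x₁^2 - 2·x₁·x₂ - x₁]].
At the point, J = [[52.0000, 47.5000], [-28.7500, -22.5000]] (det J = 195.6250).
Solving J·Δ = −F gives Δ = (-0.1645, -1.4620).
Then the next iterate is (x₁, x₂)₁ = (2.3355, 0.0380).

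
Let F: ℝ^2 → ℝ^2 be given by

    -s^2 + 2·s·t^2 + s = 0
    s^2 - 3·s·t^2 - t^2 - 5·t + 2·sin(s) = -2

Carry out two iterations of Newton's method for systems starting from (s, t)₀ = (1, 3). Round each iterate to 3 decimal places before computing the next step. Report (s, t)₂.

(0.741, 0.801)

At (1, 3): F = (18.000, -46.31706).
Jacobian J = [[-2·s + 2·t^2 + 1, 4·s·t], [2·s - 3·t^2 + 2·cos(s), -6·s·t - 2·t - 5]].
At the point, J = [[17.000, 12.000], [-23.91940, -29.000]] (det J = -205.96726).
Solving J·Δ = −F gives Δ = (0.164, -1.733).
Then the next iterate is (s, t)₁ = (1.164, 1.267).
Round to (1.164, 1.267) and repeat: F = (3.54622, -8.35428), J = [[1.88258, 5.89915], [-1.69653, -16.38273]].
Δ = (-0.423, -0.466), so (s, t)₂ = (0.741, 0.801).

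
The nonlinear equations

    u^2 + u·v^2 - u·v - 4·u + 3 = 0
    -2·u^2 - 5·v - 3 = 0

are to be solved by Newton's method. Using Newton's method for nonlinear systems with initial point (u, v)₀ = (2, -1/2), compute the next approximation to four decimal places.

At (2, -1/2): F = (0.5000, -8.5000).
Jacobian J = [[2·u + v^2 - v - 4, 2·u·v - u], [-4·u, -5]].
At the point, J = [[0.7500, -4.0000], [-8.0000, -5.0000]] (det J = -35.7500).
Solving J·Δ = −F gives Δ = (-1.0210, -0.0664).
Then the next iterate is (u, v)₁ = (0.9790, -0.5664).

(0.9790, -0.5664)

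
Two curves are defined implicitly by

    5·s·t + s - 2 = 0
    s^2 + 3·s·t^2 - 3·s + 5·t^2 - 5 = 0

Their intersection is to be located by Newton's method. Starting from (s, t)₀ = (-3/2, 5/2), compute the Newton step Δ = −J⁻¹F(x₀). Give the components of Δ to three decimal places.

At (-3/2, 5/2): F = (-22.250, 4.875).
Jacobian J = [[5·t + 1, 5·s], [2·s + 3·t^2 - 3, 6·s·t + 10·t]].
At the point, J = [[13.500, -7.500], [12.750, 2.500]] (det J = 129.375).
Solving J·Δ = −F gives Δ = (0.147, -2.701).

(0.147, -2.701)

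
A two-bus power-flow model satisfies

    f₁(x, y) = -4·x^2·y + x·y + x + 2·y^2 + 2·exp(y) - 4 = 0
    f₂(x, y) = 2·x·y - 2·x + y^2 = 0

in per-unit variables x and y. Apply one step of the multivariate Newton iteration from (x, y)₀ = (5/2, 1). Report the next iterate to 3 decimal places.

At (5/2, 1): F = (-16.56344, 1.000).
Jacobian J = [[-8·x·y + y + 1, -4·x^2 + x + 4·y + 2·exp(y)], [2·y - 2, 2·x + 2·y]].
At the point, J = [[-18.000, -13.06344], [0.000, 7.000]] (det J = -126.000).
Solving J·Δ = −F gives Δ = (-0.817, -0.143).
Then the next iterate is (x, y)₁ = (1.683, 0.857).

(1.683, 0.857)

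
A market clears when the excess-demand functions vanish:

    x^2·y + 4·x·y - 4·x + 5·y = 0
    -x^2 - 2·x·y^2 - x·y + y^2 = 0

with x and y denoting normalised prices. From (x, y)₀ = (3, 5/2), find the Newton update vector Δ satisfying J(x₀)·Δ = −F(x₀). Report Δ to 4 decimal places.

(-5.7738, 2.6250)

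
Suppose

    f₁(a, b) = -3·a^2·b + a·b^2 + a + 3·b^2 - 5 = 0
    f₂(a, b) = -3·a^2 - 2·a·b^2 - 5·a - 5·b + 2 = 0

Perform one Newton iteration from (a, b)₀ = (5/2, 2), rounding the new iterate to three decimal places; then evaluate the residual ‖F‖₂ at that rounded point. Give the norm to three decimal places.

19.297

At (5/2, 2): F = (-18.000, -59.250).
Jacobian J = [[-6·a·b + b^2 + 1, -3·a^2 + 2·a·b + 6·b], [-6·a - 2·b^2 - 5, -4·a·b - 5]].
At the point, J = [[-25.000, 3.250], [-28.000, -25.000]] (det J = 716.000).
Solving J·Δ = −F gives Δ = (-0.897, -1.365).
Then the next iterate is (a, b)₁ = (1.603, 0.635).
Re-evaluating at (1.603, 0.635): F = (-6.43606, -18.19157), so ‖F‖₂ = 19.297.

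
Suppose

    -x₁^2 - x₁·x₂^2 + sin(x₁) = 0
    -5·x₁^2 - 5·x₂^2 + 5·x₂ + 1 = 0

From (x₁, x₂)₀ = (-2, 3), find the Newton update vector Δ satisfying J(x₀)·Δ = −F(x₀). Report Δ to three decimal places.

(2.493, 0.034)

At (-2, 3): F = (13.09070, -49.000).
Jacobian J = [[-2·x₁ - x₂^2 + cos(x₁), -2·x₁·x₂], [-10·x₁, -10·x₂ + 5]].
At the point, J = [[-5.41615, 12.000], [20.000, -25.000]] (det J = -104.59633).
Solving J·Δ = −F gives Δ = (2.493, 0.034).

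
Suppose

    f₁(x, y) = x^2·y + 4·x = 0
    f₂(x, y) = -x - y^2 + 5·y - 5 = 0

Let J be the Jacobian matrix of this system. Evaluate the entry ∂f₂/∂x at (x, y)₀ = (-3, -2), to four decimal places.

∂f₂/∂x = -1.
At (-3, -2) this is -1.0000.

-1.0000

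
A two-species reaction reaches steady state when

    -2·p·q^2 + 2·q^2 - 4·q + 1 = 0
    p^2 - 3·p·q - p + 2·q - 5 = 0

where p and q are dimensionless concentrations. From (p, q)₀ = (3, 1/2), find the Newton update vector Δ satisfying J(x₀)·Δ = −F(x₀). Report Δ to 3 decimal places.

At (3, 1/2): F = (-2.000, -2.500).
Jacobian J = [[-2·q^2, -4·p·q + 4·q - 4], [2·p - 3·q - 1, -3·p + 2]].
At the point, J = [[-0.500, -8.000], [3.500, -7.000]] (det J = 31.500).
Solving J·Δ = −F gives Δ = (0.190, -0.262).

(0.190, -0.262)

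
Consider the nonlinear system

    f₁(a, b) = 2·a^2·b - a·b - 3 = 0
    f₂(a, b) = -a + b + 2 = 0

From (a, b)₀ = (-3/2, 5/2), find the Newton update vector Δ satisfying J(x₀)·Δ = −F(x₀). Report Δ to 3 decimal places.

At (-3/2, 5/2): F = (12.000, 6.000).
Jacobian J = [[4·a·b - b, 2·a^2 - a], [-1, 1]].
At the point, J = [[-17.500, 6.000], [-1.000, 1.000]] (det J = -11.500).
Solving J·Δ = −F gives Δ = (-2.087, -8.087).

(-2.087, -8.087)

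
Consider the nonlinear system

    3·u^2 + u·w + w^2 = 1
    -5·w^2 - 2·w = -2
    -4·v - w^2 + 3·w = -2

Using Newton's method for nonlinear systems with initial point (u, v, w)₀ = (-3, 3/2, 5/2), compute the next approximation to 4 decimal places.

(-1.5669, 1.4468, 1.2315)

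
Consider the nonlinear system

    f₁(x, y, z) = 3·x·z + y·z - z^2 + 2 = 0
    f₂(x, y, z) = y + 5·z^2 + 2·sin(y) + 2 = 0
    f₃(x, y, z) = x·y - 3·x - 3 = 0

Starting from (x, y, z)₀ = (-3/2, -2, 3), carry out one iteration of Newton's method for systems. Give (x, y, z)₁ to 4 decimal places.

(-0.9307, -0.8976, 1.5545)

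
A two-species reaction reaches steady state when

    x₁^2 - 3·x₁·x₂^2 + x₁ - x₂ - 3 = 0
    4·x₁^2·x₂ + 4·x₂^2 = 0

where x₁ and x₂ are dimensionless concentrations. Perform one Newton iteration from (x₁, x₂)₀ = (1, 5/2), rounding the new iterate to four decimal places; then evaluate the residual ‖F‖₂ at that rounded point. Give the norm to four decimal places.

At (1, 5/2): F = (-22.2500, 35.0000).
Jacobian J = [[2·x₁ - 3·x₂^2 + 1, -6·x₁·x₂ - 1], [8·x₁·x₂, 4·x₁^2 + 8·x₂]].
At the point, J = [[-15.7500, -16.0000], [20.0000, 24.0000]] (det J = -58.0000).
Solving J·Δ = −F gives Δ = (0.4483, -1.8319).
Then the next iterate is (x₁, x₂)₁ = (1.4483, 0.6681).
Re-evaluating at (1.4483, 0.6681): F = (-2.061606, 7.390984), so ‖F‖₂ = 7.6731.

7.6731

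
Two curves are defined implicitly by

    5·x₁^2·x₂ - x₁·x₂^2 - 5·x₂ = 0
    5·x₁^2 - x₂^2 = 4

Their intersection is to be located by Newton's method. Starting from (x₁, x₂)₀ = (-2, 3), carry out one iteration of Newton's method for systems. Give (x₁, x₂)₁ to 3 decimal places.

(-1.406, 2.186)

At (-2, 3): F = (63.000, 7.000).
Jacobian J = [[10·x₁·x₂ - x₂^2, 5·x₁^2 - 2·x₁·x₂ - 5], [10·x₁, -2·x₂]].
At the point, J = [[-69.000, 27.000], [-20.000, -6.000]] (det J = 954.000).
Solving J·Δ = −F gives Δ = (0.594, -0.814).
Then the next iterate is (x₁, x₂)₁ = (-1.406, 2.186).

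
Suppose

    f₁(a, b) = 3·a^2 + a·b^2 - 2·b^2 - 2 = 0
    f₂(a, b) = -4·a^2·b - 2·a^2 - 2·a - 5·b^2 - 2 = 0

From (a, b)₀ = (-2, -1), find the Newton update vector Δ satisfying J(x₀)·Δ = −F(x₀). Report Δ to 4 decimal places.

(0.5205, -0.0342)

At (-2, -1): F = (6.0000, 5.0000).
Jacobian J = [[6·a + b^2, 2·a·b - 4·b], [-8·a·b - 4·a - 2, -4·a^2 - 10·b]].
At the point, J = [[-11.0000, 8.0000], [-10.0000, -6.0000]] (det J = 146.0000).
Solving J·Δ = −F gives Δ = (0.5205, -0.0342).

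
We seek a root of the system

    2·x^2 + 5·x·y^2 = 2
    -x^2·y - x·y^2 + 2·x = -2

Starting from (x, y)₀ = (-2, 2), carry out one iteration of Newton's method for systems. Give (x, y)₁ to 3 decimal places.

(-1.250, 1.375)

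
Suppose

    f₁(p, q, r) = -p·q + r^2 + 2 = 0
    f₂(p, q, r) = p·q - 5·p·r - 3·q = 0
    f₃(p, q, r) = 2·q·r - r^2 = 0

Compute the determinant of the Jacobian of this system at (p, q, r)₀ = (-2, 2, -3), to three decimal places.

252.000

J = [[-q, -p, 2·r], [q - 5·r, p - 3, -5·p], [0, 2·r, 2·q - 2·r]].
At the point, J = [[-2.000, 2.000, -6.000], [17.000, -5.000, 10.000], [0.000, -6.000, 10.000]].
det J = 252.000.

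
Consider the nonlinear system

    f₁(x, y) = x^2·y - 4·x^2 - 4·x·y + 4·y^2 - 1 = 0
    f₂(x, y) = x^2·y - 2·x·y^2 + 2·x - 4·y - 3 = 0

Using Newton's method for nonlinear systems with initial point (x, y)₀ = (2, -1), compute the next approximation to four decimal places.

(1.3864, -0.9318)

At (2, -1): F = (-9.0000, -3.0000).
Jacobian J = [[2·x·y - 8·x - 4·y, x^2 - 4·x + 8·y], [2·x·y - 2·y^2 + 2, x^2 - 4·x·y - 4]].
At the point, J = [[-16.0000, -12.0000], [-4.0000, 8.0000]] (det J = -176.0000).
Solving J·Δ = −F gives Δ = (-0.6136, 0.0682).
Then the next iterate is (x, y)₁ = (1.3864, -0.9318).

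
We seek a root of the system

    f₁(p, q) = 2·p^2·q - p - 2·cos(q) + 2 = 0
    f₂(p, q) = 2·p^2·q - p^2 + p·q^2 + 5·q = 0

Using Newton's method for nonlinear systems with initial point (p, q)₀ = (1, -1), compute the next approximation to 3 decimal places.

At (1, -1): F = (-2.08060, -7.000).
Jacobian J = [[4·p·q - 1, 2·p^2 + 2·sin(q)], [4·p·q - 2·p + q^2, 2·p^2 + 2·p·q + 5]].
At the point, J = [[-5.000, 0.31706], [-5.000, 5.000]] (det J = -23.41471).
Solving J·Δ = −F gives Δ = (-0.350, 1.050).
Then the next iterate is (p, q)₁ = (0.650, 0.050).

(0.650, 0.050)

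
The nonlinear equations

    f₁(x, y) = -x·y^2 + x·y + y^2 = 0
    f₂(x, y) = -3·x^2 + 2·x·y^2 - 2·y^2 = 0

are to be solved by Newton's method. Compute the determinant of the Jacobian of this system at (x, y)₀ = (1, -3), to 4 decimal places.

-12.0000

J = [[-y^2 + y, -2·x·y + x + 2·y], [-6·x + 2·y^2, 4·x·y - 4·y]].
At the point, J = [[-12.0000, 1.0000], [12.0000, 0.0000]].
det J = -12.0000.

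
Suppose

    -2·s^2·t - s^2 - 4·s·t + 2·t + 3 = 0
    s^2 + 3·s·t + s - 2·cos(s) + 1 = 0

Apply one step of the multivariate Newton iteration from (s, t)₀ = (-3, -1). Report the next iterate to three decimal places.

(2.944, -4.472)

At (-3, -1): F = (-2.000, 17.97998).
Jacobian J = [[-4·s·t - 2·s - 4·t, -2·s^2 - 4·s + 2], [2·s + 3·t + 2·sin(s) + 1, 3·s]].
At the point, J = [[-2.000, -4.000], [-8.28224, -9.000]] (det J = -15.12896).
Solving J·Δ = −F gives Δ = (5.944, -3.472).
Then the next iterate is (s, t)₁ = (2.944, -4.472).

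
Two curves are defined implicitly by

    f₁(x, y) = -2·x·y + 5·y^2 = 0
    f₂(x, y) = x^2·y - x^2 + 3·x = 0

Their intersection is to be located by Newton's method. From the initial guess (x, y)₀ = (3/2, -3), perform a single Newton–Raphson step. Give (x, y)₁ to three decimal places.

(1.405, -1.381)

At (3/2, -3): F = (54.000, -4.500).
Jacobian J = [[-2·y, -2·x + 10·y], [2·x·y - 2·x + 3, x^2]].
At the point, J = [[6.000, -33.000], [-9.000, 2.250]] (det J = -283.500).
Solving J·Δ = −F gives Δ = (-0.095, 1.619).
Then the next iterate is (x, y)₁ = (1.405, -1.381).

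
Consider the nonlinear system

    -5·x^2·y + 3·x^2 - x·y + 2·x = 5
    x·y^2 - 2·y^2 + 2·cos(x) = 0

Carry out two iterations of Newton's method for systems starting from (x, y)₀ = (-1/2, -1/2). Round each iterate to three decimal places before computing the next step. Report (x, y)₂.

(-1.296, -0.333)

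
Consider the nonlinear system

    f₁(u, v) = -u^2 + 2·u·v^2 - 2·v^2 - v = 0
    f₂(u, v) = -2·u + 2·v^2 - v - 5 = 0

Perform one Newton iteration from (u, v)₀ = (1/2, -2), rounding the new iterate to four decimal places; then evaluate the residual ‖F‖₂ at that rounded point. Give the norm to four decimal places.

At (1/2, -2): F = (-2.2500, 4.0000).
Jacobian J = [[-2·u + 2·v^2, 4·u·v - 4·v - 1], [-2, 4·v - 1]].
At the point, J = [[7.0000, 3.0000], [-2.0000, -9.0000]] (det J = -57.0000).
Solving J·Δ = −F gives Δ = (0.1447, 0.4123).
Then the next iterate is (u, v)₁ = (0.6447, -1.5877).
Re-evaluating at (0.6447, -1.5877): F = (-0.619212, 0.339883), so ‖F‖₂ = 0.7064.

0.7064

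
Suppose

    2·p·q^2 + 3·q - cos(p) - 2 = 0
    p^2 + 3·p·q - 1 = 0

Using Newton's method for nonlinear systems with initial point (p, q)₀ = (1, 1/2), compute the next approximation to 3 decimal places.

At (1, 1/2): F = (-0.54030, 1.500).
Jacobian J = [[2·q^2 + sin(p), 4·p·q + 3], [2·p + 3·q, 3·p]].
At the point, J = [[1.34147, 5.000], [3.500, 3.000]] (det J = -13.47559).
Solving J·Δ = −F gives Δ = (-0.677, 0.290).
Then the next iterate is (p, q)₁ = (0.323, 0.790).

(0.323, 0.790)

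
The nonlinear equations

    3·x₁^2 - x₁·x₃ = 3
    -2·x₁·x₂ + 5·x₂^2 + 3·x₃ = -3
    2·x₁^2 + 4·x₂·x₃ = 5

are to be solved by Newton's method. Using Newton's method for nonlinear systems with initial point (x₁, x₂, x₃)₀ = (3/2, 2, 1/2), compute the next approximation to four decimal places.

(1.1663, 0.8140, 0.6093)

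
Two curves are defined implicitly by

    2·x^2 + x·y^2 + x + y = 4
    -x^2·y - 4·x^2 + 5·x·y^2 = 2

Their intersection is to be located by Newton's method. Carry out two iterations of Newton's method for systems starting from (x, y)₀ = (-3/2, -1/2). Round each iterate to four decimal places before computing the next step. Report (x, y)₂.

(-1.4608, -0.6059)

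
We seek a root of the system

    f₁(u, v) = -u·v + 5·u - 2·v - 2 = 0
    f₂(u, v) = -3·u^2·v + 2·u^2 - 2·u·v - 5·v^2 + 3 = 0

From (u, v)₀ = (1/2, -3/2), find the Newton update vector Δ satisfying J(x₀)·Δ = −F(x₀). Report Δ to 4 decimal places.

(-0.3959, 0.6706)

At (1/2, -3/2): F = (4.2500, -5.1250).
Jacobian J = [[-v + 5, -u - 2], [-6·u·v + 4·u - 2·v, -3·u^2 - 2·u - 10·v]].
At the point, J = [[6.5000, -2.5000], [9.5000, 13.2500]] (det J = 109.8750).
Solving J·Δ = −F gives Δ = (-0.3959, 0.6706).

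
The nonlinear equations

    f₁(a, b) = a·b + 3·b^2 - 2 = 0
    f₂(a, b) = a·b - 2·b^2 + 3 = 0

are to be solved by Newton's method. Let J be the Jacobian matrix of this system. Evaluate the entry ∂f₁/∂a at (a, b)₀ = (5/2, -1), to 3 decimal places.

-1.000

∂f₁/∂a = b.
At (5/2, -1) this is -1.000.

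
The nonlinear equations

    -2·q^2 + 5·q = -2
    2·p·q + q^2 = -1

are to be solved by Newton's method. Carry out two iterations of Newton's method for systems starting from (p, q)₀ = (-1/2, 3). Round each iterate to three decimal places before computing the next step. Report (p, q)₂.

(-1.601, 2.851)

At (-1/2, 3): F = (-1.000, 7.000).
Jacobian J = [[0, -4·q + 5], [2·q, 2·p + 2·q]].
At the point, J = [[0.000, -7.000], [6.000, 5.000]] (det J = 42.000).
Solving J·Δ = −F gives Δ = (-1.048, -0.143).
Then the next iterate is (p, q)₁ = (-1.548, 2.857).
Round to (-1.548, 2.857) and repeat: F = (-0.03990, 0.31718), J = [[0.000, -6.428], [5.714, 2.618]].
Δ = (-0.053, -0.006), so (p, q)₂ = (-1.601, 2.851).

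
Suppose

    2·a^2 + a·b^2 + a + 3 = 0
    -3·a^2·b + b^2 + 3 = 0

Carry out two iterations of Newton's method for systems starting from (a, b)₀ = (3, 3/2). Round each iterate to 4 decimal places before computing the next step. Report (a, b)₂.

(-0.6241, 1.9429)

At (3, 3/2): F = (30.7500, -35.2500).
Jacobian J = [[4·a + b^2 + 1, 2·a·b], [-6·a·b, -3·a^2 + 2·b]].
At the point, J = [[15.2500, 9.0000], [-27.0000, -24.0000]] (det J = -123.0000).
Solving J·Δ = −F gives Δ = (-3.4207, 2.3796).
Then the next iterate is (a, b)₁ = (-0.4207, 3.8796).
Round to (-0.4207, 3.8796) and repeat: F = (-3.398803, 15.991363), J = [[14.368496, -3.264295], [9.792886, 7.228235]].
Δ = (-0.2034, -1.9367), so (a, b)₂ = (-0.6241, 1.9429).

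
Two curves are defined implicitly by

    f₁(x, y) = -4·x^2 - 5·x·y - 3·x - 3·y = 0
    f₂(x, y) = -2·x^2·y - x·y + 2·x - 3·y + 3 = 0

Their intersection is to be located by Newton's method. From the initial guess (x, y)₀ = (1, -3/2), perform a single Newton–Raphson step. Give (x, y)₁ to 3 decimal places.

At (1, -3/2): F = (5.000, 14.000).
Jacobian J = [[-8·x - 5·y - 3, -5·x - 3], [-4·x·y - y + 2, -2·x^2 - x - 3]].
At the point, J = [[-3.500, -8.000], [9.500, -6.000]] (det J = 97.000).
Solving J·Δ = −F gives Δ = (-0.845, 0.995).
Then the next iterate is (x, y)₁ = (0.155, -0.505).

(0.155, -0.505)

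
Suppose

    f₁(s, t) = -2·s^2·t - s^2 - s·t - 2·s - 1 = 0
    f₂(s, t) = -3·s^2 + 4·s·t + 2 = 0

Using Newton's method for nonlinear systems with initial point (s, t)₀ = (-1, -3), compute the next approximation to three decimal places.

(-0.967, -0.300)

At (-1, -3): F = (3.000, 11.000).
Jacobian J = [[-4·s·t - 2·s - t - 2, -2·s^2 - s], [-6·s + 4·t, 4·s]].
At the point, J = [[-9.000, -1.000], [-6.000, -4.000]] (det J = 30.000).
Solving J·Δ = −F gives Δ = (0.033, 2.700).
Then the next iterate is (s, t)₁ = (-0.967, -0.300).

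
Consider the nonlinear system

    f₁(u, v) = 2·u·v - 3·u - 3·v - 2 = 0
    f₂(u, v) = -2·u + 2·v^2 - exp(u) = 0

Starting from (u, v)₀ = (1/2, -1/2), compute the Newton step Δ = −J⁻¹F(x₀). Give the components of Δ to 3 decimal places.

(-1.000, 0.750)

At (1/2, -1/2): F = (-2.500, -2.14872).
Jacobian J = [[2·v - 3, 2·u - 3], [-exp(u) - 2, 4·v]].
At the point, J = [[-4.000, -2.000], [-3.64872, -2.000]] (det J = 0.70256).
Solving J·Δ = −F gives Δ = (-1.000, 0.750).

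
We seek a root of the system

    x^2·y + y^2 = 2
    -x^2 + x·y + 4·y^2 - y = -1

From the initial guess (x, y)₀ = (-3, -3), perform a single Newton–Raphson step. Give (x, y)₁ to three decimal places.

At (-3, -3): F = (-20.000, 40.000).
Jacobian J = [[2·x·y, x^2 + 2·y], [-2·x + y, x + 8·y - 1]].
At the point, J = [[18.000, 3.000], [3.000, -28.000]] (det J = -513.000).
Solving J·Δ = −F gives Δ = (0.858, 1.520).
Then the next iterate is (x, y)₁ = (-2.142, -1.480).

(-2.142, -1.480)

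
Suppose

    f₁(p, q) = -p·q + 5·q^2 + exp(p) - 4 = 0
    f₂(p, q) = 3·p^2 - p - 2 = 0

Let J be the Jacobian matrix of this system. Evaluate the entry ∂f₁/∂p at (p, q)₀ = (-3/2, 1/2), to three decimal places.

-0.277

∂f₁/∂p = -q + exp(p).
At (-3/2, 1/2) this is -0.277.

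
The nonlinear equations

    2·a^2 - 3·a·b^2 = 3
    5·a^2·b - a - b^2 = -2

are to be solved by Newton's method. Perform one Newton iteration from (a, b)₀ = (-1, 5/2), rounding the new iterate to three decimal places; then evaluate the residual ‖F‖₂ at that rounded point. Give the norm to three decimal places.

5.422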